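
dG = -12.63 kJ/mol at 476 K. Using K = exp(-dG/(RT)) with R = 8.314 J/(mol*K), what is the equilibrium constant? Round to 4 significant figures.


dG is in kJ/mol; multiply by 1000 to match R in J/(mol*K).
RT = 8.314 * 476 = 3957.464 J/mol
exponent = -dG*1000 / (RT) = -(-12.63*1000) / 3957.464 = 3.19143775
K = exp(3.19143775)
K = 24.323373, rounded to 4 significant figures:

24.32


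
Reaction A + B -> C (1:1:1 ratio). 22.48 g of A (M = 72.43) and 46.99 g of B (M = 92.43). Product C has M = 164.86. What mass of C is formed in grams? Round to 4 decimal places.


Find moles of each reactant; the smaller value is the limiting reagent in a 1:1:1 reaction, so moles_C equals moles of the limiter.
n_A = mass_A / M_A = 22.48 / 72.43 = 0.310369 mol
n_B = mass_B / M_B = 46.99 / 92.43 = 0.508385 mol
Limiting reagent: A (smaller), n_limiting = 0.310369 mol
mass_C = n_limiting * M_C = 0.310369 * 164.86
mass_C = 51.16743334 g, rounded to 4 dp:

51.1674 g


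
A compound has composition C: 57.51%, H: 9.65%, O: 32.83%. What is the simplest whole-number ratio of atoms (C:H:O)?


Assume 100 g of compound, divide each mass% by atomic mass to get moles, then normalize by the smallest to get a raw atom ratio.
Moles per 100 g: C: 57.51/12.011 = 4.7881, H: 9.65/1.008 = 9.5734, O: 32.83/15.999 = 2.052
Raw ratio (divide by min = 2.052): C: 2.333, H: 4.665, O: 1.0
Multiply by 3 to clear fractions: C: 7.0 ~= 7, H: 13.996 ~= 14, O: 3.0 ~= 3
Reduce by GCD to get the simplest whole-number ratio:

7:14:3


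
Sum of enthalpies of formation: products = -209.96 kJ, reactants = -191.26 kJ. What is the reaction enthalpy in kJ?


dH_rxn = sum(dH_f products) - sum(dH_f reactants)
dH_rxn = -209.96 - (-191.26)
dH_rxn = -18.7 kJ:

-18.70 kJ


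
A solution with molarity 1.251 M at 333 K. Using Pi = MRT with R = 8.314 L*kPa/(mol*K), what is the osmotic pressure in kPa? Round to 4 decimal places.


Osmotic pressure (van't Hoff): Pi = M*R*T.
RT = 8.314 * 333 = 2768.562
Pi = 1.251 * 2768.562
Pi = 3463.471062 kPa, rounded to 4 dp:

3463.4711 kPa


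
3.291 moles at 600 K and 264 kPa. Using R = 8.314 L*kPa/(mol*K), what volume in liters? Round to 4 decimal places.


PV = nRT, solve for V = nRT / P.
nRT = 3.291 * 8.314 * 600 = 16416.8244
V = 16416.8244 / 264
V = 62.18494091 L, rounded to 4 dp:

62.1849 L


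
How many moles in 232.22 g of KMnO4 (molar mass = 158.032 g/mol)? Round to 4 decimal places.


n = mass / M
n = 232.22 / 158.032
n = 1.46944923 mol, rounded to 4 dp:

1.4694 mol


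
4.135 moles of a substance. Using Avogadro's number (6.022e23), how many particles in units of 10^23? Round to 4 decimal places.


N = n * NA, then divide by 1e23 for the requested units.
N / 1e23 = n * 6.022
N / 1e23 = 4.135 * 6.022
N / 1e23 = 24.90097, rounded to 4 dp:

24.9010


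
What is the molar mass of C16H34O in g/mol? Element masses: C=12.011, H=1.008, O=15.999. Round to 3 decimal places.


M = sum(count * atomic_mass) over atoms.
M = 16*12.011 + 34*1.008 + 1*15.999
M = 192.176 + 34.272 + 15.999
M = 242.447 g/mol, rounded to 3 dp:

242.447 g/mol


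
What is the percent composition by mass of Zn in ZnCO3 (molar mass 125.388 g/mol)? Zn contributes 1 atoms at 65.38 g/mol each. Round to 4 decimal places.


pct = 100 * (n_elem * M_elem) / M_total
mass_contribution = 1 * 65.38 = 65.38 g/mol
pct = 100 * 65.38 / 125.388
pct = 52.14215076 %, rounded to 4 dp:

52.1422 %


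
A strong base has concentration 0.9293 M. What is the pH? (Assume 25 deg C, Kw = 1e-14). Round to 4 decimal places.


A strong base dissociates completely, so [OH-] equals the given concentration.
pOH = -log10([OH-]) = -log10(0.9293) = 0.031844
pH = 14 - pOH = 14 - 0.031844
pH = 13.968156, rounded to 4 dp:

13.9682


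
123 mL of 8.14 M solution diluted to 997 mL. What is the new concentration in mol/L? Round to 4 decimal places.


Dilution: M1*V1 = M2*V2, solve for M2.
M2 = M1*V1 / V2
M2 = 8.14 * 123 / 997
M2 = 1001.22 / 997
M2 = 1.0042327 mol/L, rounded to 4 dp:

1.0042 mol/L


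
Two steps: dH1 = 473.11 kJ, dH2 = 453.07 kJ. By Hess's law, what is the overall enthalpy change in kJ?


Hess's law: enthalpy is a state function, so add the step enthalpies.
dH_total = dH1 + dH2 = 473.11 + (453.07)
dH_total = 926.18 kJ:

926.18 kJ


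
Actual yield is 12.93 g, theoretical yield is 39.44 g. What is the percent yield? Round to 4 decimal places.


% yield = 100 * actual / theoretical
% yield = 100 * 12.93 / 39.44
% yield = 32.78397566 %, rounded to 4 dp:

32.7840 %


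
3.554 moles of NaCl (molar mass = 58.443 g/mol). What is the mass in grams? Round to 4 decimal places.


mass = n * M
mass = 3.554 * 58.443
mass = 207.706422 g, rounded to 4 dp:

207.7064 g


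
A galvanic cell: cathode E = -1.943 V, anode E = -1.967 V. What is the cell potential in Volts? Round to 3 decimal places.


Standard cell potential: E_cell = E_cathode - E_anode.
E_cell = -1.943 - (-1.967)
E_cell = 0.024 V, rounded to 3 dp:

0.024 V


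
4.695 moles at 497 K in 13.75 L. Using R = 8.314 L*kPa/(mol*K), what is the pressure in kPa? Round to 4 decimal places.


PV = nRT, solve for P = nRT / V.
nRT = 4.695 * 8.314 * 497 = 19400.0123
P = 19400.0123 / 13.75
P = 1410.90998545 kPa, rounded to 4 dp:

1410.9100 kPa


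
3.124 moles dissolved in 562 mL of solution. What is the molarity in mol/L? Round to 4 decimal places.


Convert volume to liters: V_L = V_mL / 1000.
V_L = 562 / 1000 = 0.562 L
M = n / V_L = 3.124 / 0.562
M = 5.55871886 mol/L, rounded to 4 dp:

5.5587 mol/L


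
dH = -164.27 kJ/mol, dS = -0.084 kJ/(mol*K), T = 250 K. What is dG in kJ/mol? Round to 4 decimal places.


Gibbs: dG = dH - T*dS (consistent units, dS already in kJ/(mol*K)).
T*dS = 250 * -0.084 = -21.0
dG = -164.27 - (-21.0)
dG = -143.27 kJ/mol, rounded to 4 dp:

-143.2700 kJ/mol


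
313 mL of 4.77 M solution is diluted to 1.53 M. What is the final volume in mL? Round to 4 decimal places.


Dilution: M1*V1 = M2*V2, solve for V2.
V2 = M1*V1 / M2
V2 = 4.77 * 313 / 1.53
V2 = 1493.01 / 1.53
V2 = 975.82352941 mL, rounded to 4 dp:

975.8235 mL


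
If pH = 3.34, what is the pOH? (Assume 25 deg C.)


At 25 deg C, pH + pOH = 14.
pOH = 14 - pH = 14 - 3.34
pOH = 10.66:

10.66


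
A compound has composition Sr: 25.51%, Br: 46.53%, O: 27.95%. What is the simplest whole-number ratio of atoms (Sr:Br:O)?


Assume 100 g of compound, divide each mass% by atomic mass to get moles, then normalize by the smallest to get a raw atom ratio.
Moles per 100 g: Sr: 25.51/87.62 = 0.2911, Br: 46.53/79.904 = 0.5823, O: 27.95/15.999 = 1.747
Raw ratio (divide by min = 0.2911): Sr: 1.0, Br: 2.0, O: 6.0
Multiply by 1 to clear fractions: Sr: 1.0 ~= 1, Br: 2.0 ~= 2, O: 6.0 ~= 6
Reduce by GCD to get the simplest whole-number ratio:

1:2:6


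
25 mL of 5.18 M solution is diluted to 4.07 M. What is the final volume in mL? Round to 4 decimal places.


Dilution: M1*V1 = M2*V2, solve for V2.
V2 = M1*V1 / M2
V2 = 5.18 * 25 / 4.07
V2 = 129.5 / 4.07
V2 = 31.81818182 mL, rounded to 4 dp:

31.8182 mL


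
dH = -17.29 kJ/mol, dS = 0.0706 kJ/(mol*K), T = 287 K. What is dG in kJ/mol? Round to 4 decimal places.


Gibbs: dG = dH - T*dS (consistent units, dS already in kJ/(mol*K)).
T*dS = 287 * 0.0706 = 20.2622
dG = -17.29 - (20.2622)
dG = -37.5522 kJ/mol, rounded to 4 dp:

-37.5522 kJ/mol


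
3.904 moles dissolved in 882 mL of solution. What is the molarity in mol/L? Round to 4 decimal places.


Convert volume to liters: V_L = V_mL / 1000.
V_L = 882 / 1000 = 0.882 L
M = n / V_L = 3.904 / 0.882
M = 4.42630385 mol/L, rounded to 4 dp:

4.4263 mol/L


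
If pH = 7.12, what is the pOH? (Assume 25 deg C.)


At 25 deg C, pH + pOH = 14.
pOH = 14 - pH = 14 - 7.12
pOH = 6.88:

6.88


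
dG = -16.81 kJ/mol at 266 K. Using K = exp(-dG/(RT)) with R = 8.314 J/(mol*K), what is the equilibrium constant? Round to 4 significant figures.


dG is in kJ/mol; multiply by 1000 to match R in J/(mol*K).
RT = 8.314 * 266 = 2211.524 J/mol
exponent = -dG*1000 / (RT) = -(-16.81*1000) / 2211.524 = 7.60109318
K = exp(7.60109318)
K = 2000.3815, rounded to 4 significant figures:

2000


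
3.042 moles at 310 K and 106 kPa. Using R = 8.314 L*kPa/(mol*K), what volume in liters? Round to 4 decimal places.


PV = nRT, solve for V = nRT / P.
nRT = 3.042 * 8.314 * 310 = 7840.2683
V = 7840.2683 / 106
V = 73.96479528 L, rounded to 4 dp:

73.9648 L


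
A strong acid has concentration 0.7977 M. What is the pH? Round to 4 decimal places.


A strong acid dissociates completely, so [H+] equals the given concentration.
pH = -log10([H+]) = -log10(0.7977)
pH = 0.09816041, rounded to 4 dp:

0.0982


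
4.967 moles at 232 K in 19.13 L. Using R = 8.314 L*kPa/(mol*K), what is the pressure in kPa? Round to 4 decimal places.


PV = nRT, solve for P = nRT / V.
nRT = 4.967 * 8.314 * 232 = 9580.588
P = 9580.588 / 19.13
P = 500.81484579 kPa, rounded to 4 dp:

500.8148 kPa


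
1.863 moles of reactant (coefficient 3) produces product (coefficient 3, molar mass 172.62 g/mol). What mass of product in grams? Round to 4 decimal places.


Use the coefficient ratio to convert reactant moles to product moles, then multiply by the product's molar mass.
moles_P = moles_R * (coeff_P / coeff_R) = 1.863 * (3/3) = 1.863
mass_P = moles_P * M_P = 1.863 * 172.62
mass_P = 321.59106 g, rounded to 4 dp:

321.5911 g


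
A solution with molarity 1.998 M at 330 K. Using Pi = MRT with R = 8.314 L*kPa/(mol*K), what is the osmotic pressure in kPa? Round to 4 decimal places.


Osmotic pressure (van't Hoff): Pi = M*R*T.
RT = 8.314 * 330 = 2743.62
Pi = 1.998 * 2743.62
Pi = 5481.75276 kPa, rounded to 4 dp:

5481.7528 kPa


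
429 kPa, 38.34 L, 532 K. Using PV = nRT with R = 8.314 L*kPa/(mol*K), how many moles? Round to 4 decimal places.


PV = nRT, solve for n = PV / (RT).
PV = 429 * 38.34 = 16447.86
RT = 8.314 * 532 = 4423.048
n = 16447.86 / 4423.048
n = 3.71867093 mol, rounded to 4 dp:

3.7187 mol


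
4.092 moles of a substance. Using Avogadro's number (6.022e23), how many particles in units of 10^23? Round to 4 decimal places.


N = n * NA, then divide by 1e23 for the requested units.
N / 1e23 = n * 6.022
N / 1e23 = 4.092 * 6.022
N / 1e23 = 24.642024, rounded to 4 dp:

24.6420


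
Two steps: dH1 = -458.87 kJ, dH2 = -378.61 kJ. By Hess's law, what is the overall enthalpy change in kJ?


Hess's law: enthalpy is a state function, so add the step enthalpies.
dH_total = dH1 + dH2 = -458.87 + (-378.61)
dH_total = -837.48 kJ:

-837.48 kJ


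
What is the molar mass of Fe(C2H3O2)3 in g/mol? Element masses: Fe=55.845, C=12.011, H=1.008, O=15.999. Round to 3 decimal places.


M = sum(count * atomic_mass) over atoms.
M = 1*55.845 + 6*12.011 + 9*1.008 + 6*15.999
M = 55.845 + 72.066 + 9.072 + 95.994
M = 232.977 g/mol, rounded to 3 dp:

232.977 g/mol


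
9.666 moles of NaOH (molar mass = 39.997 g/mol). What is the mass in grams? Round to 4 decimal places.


mass = n * M
mass = 9.666 * 39.997
mass = 386.611002 g, rounded to 4 dp:

386.6110 g


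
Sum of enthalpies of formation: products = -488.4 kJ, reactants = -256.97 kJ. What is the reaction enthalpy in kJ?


dH_rxn = sum(dH_f products) - sum(dH_f reactants)
dH_rxn = -488.4 - (-256.97)
dH_rxn = -231.43 kJ:

-231.43 kJ


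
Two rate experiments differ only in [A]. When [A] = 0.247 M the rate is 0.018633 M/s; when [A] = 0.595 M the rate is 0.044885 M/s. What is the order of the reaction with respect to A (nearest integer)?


Rate is proportional to [A]^n, so rate2/rate1 = ([A]2/[A]1)^n. Take logs to solve for n.
rate2/rate1 = 0.044885 / 0.018633 = 2.4089
[A]2/[A]1 = 0.595 / 0.247 = 2.4089
n = ln(2.4089) / ln(2.4089) = 1.0
Nearest integer order:

1


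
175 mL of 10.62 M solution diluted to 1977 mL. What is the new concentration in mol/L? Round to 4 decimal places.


Dilution: M1*V1 = M2*V2, solve for M2.
M2 = M1*V1 / V2
M2 = 10.62 * 175 / 1977
M2 = 1858.5 / 1977
M2 = 0.9400607 mol/L, rounded to 4 dp:

0.9401 mol/L


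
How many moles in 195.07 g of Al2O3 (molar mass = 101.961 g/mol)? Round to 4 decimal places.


n = mass / M
n = 195.07 / 101.961
n = 1.91318249 mol, rounded to 4 dp:

1.9132 mol


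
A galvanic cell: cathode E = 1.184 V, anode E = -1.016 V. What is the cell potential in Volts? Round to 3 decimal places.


Standard cell potential: E_cell = E_cathode - E_anode.
E_cell = 1.184 - (-1.016)
E_cell = 2.2 V, rounded to 3 dp:

2.200 V


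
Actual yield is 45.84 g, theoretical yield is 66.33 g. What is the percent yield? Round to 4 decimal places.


% yield = 100 * actual / theoretical
% yield = 100 * 45.84 / 66.33
% yield = 69.10900045 %, rounded to 4 dp:

69.1090 %


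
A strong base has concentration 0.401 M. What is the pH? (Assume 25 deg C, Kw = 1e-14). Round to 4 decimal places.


A strong base dissociates completely, so [OH-] equals the given concentration.
pOH = -log10([OH-]) = -log10(0.401) = 0.396856
pH = 14 - pOH = 14 - 0.396856
pH = 13.603144, rounded to 4 dp:

13.6031


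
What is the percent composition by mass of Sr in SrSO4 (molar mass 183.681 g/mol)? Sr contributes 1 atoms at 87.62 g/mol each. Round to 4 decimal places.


pct = 100 * (n_elem * M_elem) / M_total
mass_contribution = 1 * 87.62 = 87.62 g/mol
pct = 100 * 87.62 / 183.681
pct = 47.70226643 %, rounded to 4 dp:

47.7023 %


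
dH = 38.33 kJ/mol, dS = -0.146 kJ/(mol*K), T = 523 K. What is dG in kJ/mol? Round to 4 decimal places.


Gibbs: dG = dH - T*dS (consistent units, dS already in kJ/(mol*K)).
T*dS = 523 * -0.146 = -76.358
dG = 38.33 - (-76.358)
dG = 114.688 kJ/mol, rounded to 4 dp:

114.6880 kJ/mol


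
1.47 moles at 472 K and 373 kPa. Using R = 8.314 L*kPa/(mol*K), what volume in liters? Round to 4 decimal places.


PV = nRT, solve for V = nRT / P.
nRT = 1.47 * 8.314 * 472 = 5768.5858
V = 5768.5858 / 373
V = 15.46537748 L, rounded to 4 dp:

15.4654 L


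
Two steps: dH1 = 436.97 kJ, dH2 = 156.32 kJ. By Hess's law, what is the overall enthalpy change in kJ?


Hess's law: enthalpy is a state function, so add the step enthalpies.
dH_total = dH1 + dH2 = 436.97 + (156.32)
dH_total = 593.29 kJ:

593.29 kJ


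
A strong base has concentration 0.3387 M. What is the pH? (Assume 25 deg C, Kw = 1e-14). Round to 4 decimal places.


A strong base dissociates completely, so [OH-] equals the given concentration.
pOH = -log10([OH-]) = -log10(0.3387) = 0.470185
pH = 14 - pOH = 14 - 0.470185
pH = 13.529815, rounded to 4 dp:

13.5298


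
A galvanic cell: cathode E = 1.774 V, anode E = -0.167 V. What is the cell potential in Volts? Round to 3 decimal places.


Standard cell potential: E_cell = E_cathode - E_anode.
E_cell = 1.774 - (-0.167)
E_cell = 1.941 V, rounded to 3 dp:

1.941 V


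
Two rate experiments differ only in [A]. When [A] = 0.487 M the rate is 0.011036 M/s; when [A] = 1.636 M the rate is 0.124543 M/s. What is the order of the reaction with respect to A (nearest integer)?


Rate is proportional to [A]^n, so rate2/rate1 = ([A]2/[A]1)^n. Take logs to solve for n.
rate2/rate1 = 0.124543 / 0.011036 = 11.2852
[A]2/[A]1 = 1.636 / 0.487 = 3.3593
n = ln(11.2852) / ln(3.3593) = 2.0
Nearest integer order:

2


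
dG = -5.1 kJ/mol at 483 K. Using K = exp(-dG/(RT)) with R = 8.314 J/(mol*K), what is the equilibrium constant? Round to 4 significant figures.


dG is in kJ/mol; multiply by 1000 to match R in J/(mol*K).
RT = 8.314 * 483 = 4015.662 J/mol
exponent = -dG*1000 / (RT) = -(-5.1*1000) / 4015.662 = 1.27002721
K = exp(1.27002721)
K = 3.5609495, rounded to 4 significant figures:

3.561


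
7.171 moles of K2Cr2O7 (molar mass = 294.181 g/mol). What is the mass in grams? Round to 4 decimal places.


mass = n * M
mass = 7.171 * 294.181
mass = 2109.571951 g, rounded to 4 dp:

2109.5720 g


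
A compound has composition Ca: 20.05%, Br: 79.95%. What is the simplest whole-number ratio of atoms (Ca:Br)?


Assume 100 g of compound, divide each mass% by atomic mass to get moles, then normalize by the smallest to get a raw atom ratio.
Moles per 100 g: Ca: 20.05/40.078 = 0.5003, Br: 79.95/79.904 = 1.0006
Raw ratio (divide by min = 0.5003): Ca: 1.0, Br: 2.0
Multiply by 1 to clear fractions: Ca: 1.0 ~= 1, Br: 2.0 ~= 2
Reduce by GCD to get the simplest whole-number ratio:

1:2


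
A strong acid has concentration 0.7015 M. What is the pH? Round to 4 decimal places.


A strong acid dissociates completely, so [H+] equals the given concentration.
pH = -log10([H+]) = -log10(0.7015)
pH = 0.15397232, rounded to 4 dp:

0.1540


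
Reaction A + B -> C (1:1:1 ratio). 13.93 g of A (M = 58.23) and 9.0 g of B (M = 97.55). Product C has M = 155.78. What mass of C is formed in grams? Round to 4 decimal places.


Find moles of each reactant; the smaller value is the limiting reagent in a 1:1:1 reaction, so moles_C equals moles of the limiter.
n_A = mass_A / M_A = 13.93 / 58.23 = 0.239224 mol
n_B = mass_B / M_B = 9.0 / 97.55 = 0.09226 mol
Limiting reagent: B (smaller), n_limiting = 0.09226 mol
mass_C = n_limiting * M_C = 0.09226 * 155.78
mass_C = 14.3722628 g, rounded to 4 dp:

14.3723 g


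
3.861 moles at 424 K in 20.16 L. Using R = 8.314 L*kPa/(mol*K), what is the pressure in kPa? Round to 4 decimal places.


PV = nRT, solve for P = nRT / V.
nRT = 3.861 * 8.314 * 424 = 13610.5501
P = 13610.5501 / 20.16
P = 675.12649306 kPa, rounded to 4 dp:

675.1265 kPa


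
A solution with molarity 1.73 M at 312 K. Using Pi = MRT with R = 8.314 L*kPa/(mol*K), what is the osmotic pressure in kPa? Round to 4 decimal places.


Osmotic pressure (van't Hoff): Pi = M*R*T.
RT = 8.314 * 312 = 2593.968
Pi = 1.73 * 2593.968
Pi = 4487.56464 kPa, rounded to 4 dp:

4487.5646 kPa


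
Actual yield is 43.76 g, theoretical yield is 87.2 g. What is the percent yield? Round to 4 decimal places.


% yield = 100 * actual / theoretical
% yield = 100 * 43.76 / 87.2
% yield = 50.18348624 %, rounded to 4 dp:

50.1835 %


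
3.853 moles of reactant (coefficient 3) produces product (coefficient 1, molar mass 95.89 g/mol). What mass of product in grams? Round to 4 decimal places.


Use the coefficient ratio to convert reactant moles to product moles, then multiply by the product's molar mass.
moles_P = moles_R * (coeff_P / coeff_R) = 3.853 * (1/3) = 1.284333
mass_P = moles_P * M_P = 1.284333 * 95.89
mass_P = 123.15469137 g, rounded to 4 dp:

123.1547 g


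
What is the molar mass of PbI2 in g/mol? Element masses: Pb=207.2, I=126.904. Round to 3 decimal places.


M = sum(count * atomic_mass) over atoms.
M = 1*207.2 + 2*126.904
M = 207.2 + 253.808
M = 461.008 g/mol, rounded to 3 dp:

461.008 g/mol


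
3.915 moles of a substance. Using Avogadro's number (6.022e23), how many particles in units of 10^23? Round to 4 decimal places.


N = n * NA, then divide by 1e23 for the requested units.
N / 1e23 = n * 6.022
N / 1e23 = 3.915 * 6.022
N / 1e23 = 23.57613, rounded to 4 dp:

23.5761


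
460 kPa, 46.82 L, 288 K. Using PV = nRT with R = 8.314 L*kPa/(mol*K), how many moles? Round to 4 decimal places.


PV = nRT, solve for n = PV / (RT).
PV = 460 * 46.82 = 21537.2
RT = 8.314 * 288 = 2394.432
n = 21537.2 / 2394.432
n = 8.99470104 mol, rounded to 4 dp:

8.9947 mol


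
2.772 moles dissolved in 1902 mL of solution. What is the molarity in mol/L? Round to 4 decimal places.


Convert volume to liters: V_L = V_mL / 1000.
V_L = 1902 / 1000 = 1.902 L
M = n / V_L = 2.772 / 1.902
M = 1.45741325 mol/L, rounded to 4 dp:

1.4574 mol/L


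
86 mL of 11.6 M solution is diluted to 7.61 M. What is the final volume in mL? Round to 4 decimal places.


Dilution: M1*V1 = M2*V2, solve for V2.
V2 = M1*V1 / M2
V2 = 11.6 * 86 / 7.61
V2 = 997.6 / 7.61
V2 = 131.09067017 mL, rounded to 4 dp:

131.0907 mL


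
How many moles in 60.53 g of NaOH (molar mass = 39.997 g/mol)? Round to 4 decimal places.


n = mass / M
n = 60.53 / 39.997
n = 1.5133635 mol, rounded to 4 dp:

1.5134 mol


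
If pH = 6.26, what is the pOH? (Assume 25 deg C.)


At 25 deg C, pH + pOH = 14.
pOH = 14 - pH = 14 - 6.26
pOH = 7.74:

7.74


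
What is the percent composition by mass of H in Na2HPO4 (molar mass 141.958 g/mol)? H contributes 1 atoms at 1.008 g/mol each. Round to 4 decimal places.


pct = 100 * (n_elem * M_elem) / M_total
mass_contribution = 1 * 1.008 = 1.008 g/mol
pct = 100 * 1.008 / 141.958
pct = 0.71006918 %, rounded to 4 dp:

0.7101 %


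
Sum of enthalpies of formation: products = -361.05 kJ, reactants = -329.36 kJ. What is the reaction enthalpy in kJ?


dH_rxn = sum(dH_f products) - sum(dH_f reactants)
dH_rxn = -361.05 - (-329.36)
dH_rxn = -31.69 kJ:

-31.69 kJ


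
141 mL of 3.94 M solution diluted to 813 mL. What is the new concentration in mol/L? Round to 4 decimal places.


Dilution: M1*V1 = M2*V2, solve for M2.
M2 = M1*V1 / V2
M2 = 3.94 * 141 / 813
M2 = 555.54 / 813
M2 = 0.68332103 mol/L, rounded to 4 dp:

0.6833 mol/L


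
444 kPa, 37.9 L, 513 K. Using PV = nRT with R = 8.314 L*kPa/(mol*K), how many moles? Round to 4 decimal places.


PV = nRT, solve for n = PV / (RT).
PV = 444 * 37.9 = 16827.6
RT = 8.314 * 513 = 4265.082
n = 16827.6 / 4265.082
n = 3.94543411 mol, rounded to 4 dp:

3.9454 mol


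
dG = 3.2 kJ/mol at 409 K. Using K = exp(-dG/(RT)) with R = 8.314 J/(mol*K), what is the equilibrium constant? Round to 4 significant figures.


dG is in kJ/mol; multiply by 1000 to match R in J/(mol*K).
RT = 8.314 * 409 = 3400.426 J/mol
exponent = -dG*1000 / (RT) = -(3.2*1000) / 3400.426 = -0.94105856
K = exp(-0.94105856)
K = 0.39021455, rounded to 4 significant figures:

0.3902


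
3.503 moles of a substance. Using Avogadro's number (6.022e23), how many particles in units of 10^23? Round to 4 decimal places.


N = n * NA, then divide by 1e23 for the requested units.
N / 1e23 = n * 6.022
N / 1e23 = 3.503 * 6.022
N / 1e23 = 21.095066, rounded to 4 dp:

21.0951


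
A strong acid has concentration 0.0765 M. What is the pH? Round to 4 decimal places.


A strong acid dissociates completely, so [H+] equals the given concentration.
pH = -log10([H+]) = -log10(0.0765)
pH = 1.11633856, rounded to 4 dp:

1.1163


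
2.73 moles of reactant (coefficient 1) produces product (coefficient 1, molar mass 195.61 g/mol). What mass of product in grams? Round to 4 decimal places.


Use the coefficient ratio to convert reactant moles to product moles, then multiply by the product's molar mass.
moles_P = moles_R * (coeff_P / coeff_R) = 2.73 * (1/1) = 2.73
mass_P = moles_P * M_P = 2.73 * 195.61
mass_P = 534.0153 g, rounded to 4 dp:

534.0153 g


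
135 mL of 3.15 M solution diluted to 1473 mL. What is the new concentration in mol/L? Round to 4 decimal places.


Dilution: M1*V1 = M2*V2, solve for M2.
M2 = M1*V1 / V2
M2 = 3.15 * 135 / 1473
M2 = 425.25 / 1473
M2 = 0.28869654 mol/L, rounded to 4 dp:

0.2887 mol/L


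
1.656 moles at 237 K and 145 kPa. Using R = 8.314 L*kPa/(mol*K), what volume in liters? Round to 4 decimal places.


PV = nRT, solve for V = nRT / P.
nRT = 1.656 * 8.314 * 237 = 3263.0122
V = 3263.0122 / 145
V = 22.50353241 L, rounded to 4 dp:

22.5035 L


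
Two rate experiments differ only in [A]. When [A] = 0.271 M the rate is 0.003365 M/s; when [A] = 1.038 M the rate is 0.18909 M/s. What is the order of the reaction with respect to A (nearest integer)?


Rate is proportional to [A]^n, so rate2/rate1 = ([A]2/[A]1)^n. Take logs to solve for n.
rate2/rate1 = 0.18909 / 0.003365 = 56.1932
[A]2/[A]1 = 1.038 / 0.271 = 3.8303
n = ln(56.1932) / ln(3.8303) = 3.0
Nearest integer order:

3


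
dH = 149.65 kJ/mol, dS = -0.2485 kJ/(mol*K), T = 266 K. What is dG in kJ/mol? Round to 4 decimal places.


Gibbs: dG = dH - T*dS (consistent units, dS already in kJ/(mol*K)).
T*dS = 266 * -0.2485 = -66.101
dG = 149.65 - (-66.101)
dG = 215.751 kJ/mol, rounded to 4 dp:

215.7510 kJ/mol


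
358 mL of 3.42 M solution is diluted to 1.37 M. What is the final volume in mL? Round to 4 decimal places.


Dilution: M1*V1 = M2*V2, solve for V2.
V2 = M1*V1 / M2
V2 = 3.42 * 358 / 1.37
V2 = 1224.36 / 1.37
V2 = 893.69343066 mL, rounded to 4 dp:

893.6934 mL


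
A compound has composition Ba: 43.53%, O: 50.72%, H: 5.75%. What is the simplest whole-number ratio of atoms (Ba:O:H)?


Assume 100 g of compound, divide each mass% by atomic mass to get moles, then normalize by the smallest to get a raw atom ratio.
Moles per 100 g: Ba: 43.53/137.327 = 0.317, O: 50.72/15.999 = 3.1702, H: 5.75/1.008 = 5.7044
Raw ratio (divide by min = 0.317): Ba: 1.0, O: 10.001, H: 17.996
Multiply by 1 to clear fractions: Ba: 1.0 ~= 1, O: 10.001 ~= 10, H: 17.996 ~= 18
Reduce by GCD to get the simplest whole-number ratio:

1:10:18


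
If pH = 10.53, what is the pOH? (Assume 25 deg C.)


At 25 deg C, pH + pOH = 14.
pOH = 14 - pH = 14 - 10.53
pOH = 3.47:

3.47


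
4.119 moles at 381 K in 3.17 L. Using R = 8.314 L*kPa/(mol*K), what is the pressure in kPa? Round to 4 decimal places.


PV = nRT, solve for P = nRT / V.
nRT = 4.119 * 8.314 * 381 = 13047.4844
P = 13047.4844 / 3.17
P = 4115.92567823 kPa, rounded to 4 dp:

4115.9257 kPa


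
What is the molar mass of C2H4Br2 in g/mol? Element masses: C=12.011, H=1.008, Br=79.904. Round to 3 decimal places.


M = sum(count * atomic_mass) over atoms.
M = 2*12.011 + 4*1.008 + 2*79.904
M = 24.022 + 4.032 + 159.808
M = 187.862 g/mol, rounded to 3 dp:

187.862 g/mol


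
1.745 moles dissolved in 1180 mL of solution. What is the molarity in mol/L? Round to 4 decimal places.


Convert volume to liters: V_L = V_mL / 1000.
V_L = 1180 / 1000 = 1.18 L
M = n / V_L = 1.745 / 1.18
M = 1.47881356 mol/L, rounded to 4 dp:

1.4788 mol/L


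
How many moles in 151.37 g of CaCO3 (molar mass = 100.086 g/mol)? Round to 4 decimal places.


n = mass / M
n = 151.37 / 100.086
n = 1.51239934 mol, rounded to 4 dp:

1.5124 mol


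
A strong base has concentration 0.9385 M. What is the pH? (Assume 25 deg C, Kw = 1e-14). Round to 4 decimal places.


A strong base dissociates completely, so [OH-] equals the given concentration.
pOH = -log10([OH-]) = -log10(0.9385) = 0.027566
pH = 14 - pOH = 14 - 0.027566
pH = 13.972434, rounded to 4 dp:

13.9724


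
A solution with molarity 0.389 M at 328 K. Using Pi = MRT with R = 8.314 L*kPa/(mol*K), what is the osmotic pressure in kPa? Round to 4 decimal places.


Osmotic pressure (van't Hoff): Pi = M*R*T.
RT = 8.314 * 328 = 2726.992
Pi = 0.389 * 2726.992
Pi = 1060.799888 kPa, rounded to 4 dp:

1060.7999 kPa


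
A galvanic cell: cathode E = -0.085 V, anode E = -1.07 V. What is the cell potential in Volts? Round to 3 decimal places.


Standard cell potential: E_cell = E_cathode - E_anode.
E_cell = -0.085 - (-1.07)
E_cell = 0.985 V, rounded to 3 dp:

0.985 V


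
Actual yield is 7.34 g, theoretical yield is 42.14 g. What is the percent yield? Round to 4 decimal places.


% yield = 100 * actual / theoretical
% yield = 100 * 7.34 / 42.14
% yield = 17.41813004 %, rounded to 4 dp:

17.4181 %


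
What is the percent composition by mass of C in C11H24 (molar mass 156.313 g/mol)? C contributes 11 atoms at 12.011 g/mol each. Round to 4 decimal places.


pct = 100 * (n_elem * M_elem) / M_total
mass_contribution = 11 * 12.011 = 132.121 g/mol
pct = 100 * 132.121 / 156.313
pct = 84.52336018 %, rounded to 4 dp:

84.5234 %


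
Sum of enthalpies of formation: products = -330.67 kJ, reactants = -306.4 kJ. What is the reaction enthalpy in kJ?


dH_rxn = sum(dH_f products) - sum(dH_f reactants)
dH_rxn = -330.67 - (-306.4)
dH_rxn = -24.27 kJ:

-24.27 kJ


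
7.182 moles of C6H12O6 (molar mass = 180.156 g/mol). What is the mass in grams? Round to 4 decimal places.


mass = n * M
mass = 7.182 * 180.156
mass = 1293.880392 g, rounded to 4 dp:

1293.8804 g


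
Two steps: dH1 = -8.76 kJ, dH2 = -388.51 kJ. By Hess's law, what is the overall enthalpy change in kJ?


Hess's law: enthalpy is a state function, so add the step enthalpies.
dH_total = dH1 + dH2 = -8.76 + (-388.51)
dH_total = -397.27 kJ:

-397.27 kJ


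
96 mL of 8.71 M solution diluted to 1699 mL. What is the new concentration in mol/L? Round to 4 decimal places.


Dilution: M1*V1 = M2*V2, solve for M2.
M2 = M1*V1 / V2
M2 = 8.71 * 96 / 1699
M2 = 836.16 / 1699
M2 = 0.49214832 mol/L, rounded to 4 dp:

0.4921 mol/L


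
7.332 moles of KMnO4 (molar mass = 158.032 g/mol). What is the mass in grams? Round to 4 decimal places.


mass = n * M
mass = 7.332 * 158.032
mass = 1158.690624 g, rounded to 4 dp:

1158.6906 g


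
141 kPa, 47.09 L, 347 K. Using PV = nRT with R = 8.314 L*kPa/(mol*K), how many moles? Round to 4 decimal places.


PV = nRT, solve for n = PV / (RT).
PV = 141 * 47.09 = 6639.69
RT = 8.314 * 347 = 2884.958
n = 6639.69 / 2884.958
n = 2.30148584 mol, rounded to 4 dp:

2.3015 mol


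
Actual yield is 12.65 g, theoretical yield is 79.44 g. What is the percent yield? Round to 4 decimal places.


% yield = 100 * actual / theoretical
% yield = 100 * 12.65 / 79.44
% yield = 15.92396777 %, rounded to 4 dp:

15.9240 %


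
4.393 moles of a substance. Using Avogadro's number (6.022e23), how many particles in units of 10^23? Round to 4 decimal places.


N = n * NA, then divide by 1e23 for the requested units.
N / 1e23 = n * 6.022
N / 1e23 = 4.393 * 6.022
N / 1e23 = 26.454646, rounded to 4 dp:

26.4546


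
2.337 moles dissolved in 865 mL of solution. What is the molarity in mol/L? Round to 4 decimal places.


Convert volume to liters: V_L = V_mL / 1000.
V_L = 865 / 1000 = 0.865 L
M = n / V_L = 2.337 / 0.865
M = 2.7017341 mol/L, rounded to 4 dp:

2.7017 mol/L


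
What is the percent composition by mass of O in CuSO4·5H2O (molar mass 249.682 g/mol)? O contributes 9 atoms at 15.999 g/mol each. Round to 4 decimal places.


pct = 100 * (n_elem * M_elem) / M_total
mass_contribution = 9 * 15.999 = 143.991 g/mol
pct = 100 * 143.991 / 249.682
pct = 57.66975593 %, rounded to 4 dp:

57.6698 %


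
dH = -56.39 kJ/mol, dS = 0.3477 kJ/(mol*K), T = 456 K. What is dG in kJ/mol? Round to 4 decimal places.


Gibbs: dG = dH - T*dS (consistent units, dS already in kJ/(mol*K)).
T*dS = 456 * 0.3477 = 158.5512
dG = -56.39 - (158.5512)
dG = -214.9412 kJ/mol, rounded to 4 dp:

-214.9412 kJ/mol


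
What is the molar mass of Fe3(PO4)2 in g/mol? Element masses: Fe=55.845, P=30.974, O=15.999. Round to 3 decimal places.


M = sum(count * atomic_mass) over atoms.
M = 3*55.845 + 2*30.974 + 8*15.999
M = 167.535 + 61.948 + 127.992
M = 357.475 g/mol, rounded to 3 dp:

357.475 g/mol


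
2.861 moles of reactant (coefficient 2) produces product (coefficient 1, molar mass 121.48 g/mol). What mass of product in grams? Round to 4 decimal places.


Use the coefficient ratio to convert reactant moles to product moles, then multiply by the product's molar mass.
moles_P = moles_R * (coeff_P / coeff_R) = 2.861 * (1/2) = 1.4305
mass_P = moles_P * M_P = 1.4305 * 121.48
mass_P = 173.77714 g, rounded to 4 dp:

173.7771 g


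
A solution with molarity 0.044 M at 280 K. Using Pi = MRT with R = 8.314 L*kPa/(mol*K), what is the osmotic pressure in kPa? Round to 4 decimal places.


Osmotic pressure (van't Hoff): Pi = M*R*T.
RT = 8.314 * 280 = 2327.92
Pi = 0.044 * 2327.92
Pi = 102.42848 kPa, rounded to 4 dp:

102.4285 kPa


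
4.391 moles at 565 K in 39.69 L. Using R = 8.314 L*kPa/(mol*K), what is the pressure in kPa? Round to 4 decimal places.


PV = nRT, solve for P = nRT / V.
nRT = 4.391 * 8.314 * 565 = 20626.3273
P = 20626.3273 / 39.69
P = 519.68574704 kPa, rounded to 4 dp:

519.6857 kPa


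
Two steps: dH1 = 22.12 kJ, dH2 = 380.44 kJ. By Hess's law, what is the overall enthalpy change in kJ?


Hess's law: enthalpy is a state function, so add the step enthalpies.
dH_total = dH1 + dH2 = 22.12 + (380.44)
dH_total = 402.56 kJ:

402.56 kJ


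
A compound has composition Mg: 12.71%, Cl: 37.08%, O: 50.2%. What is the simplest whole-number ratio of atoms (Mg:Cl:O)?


Assume 100 g of compound, divide each mass% by atomic mass to get moles, then normalize by the smallest to get a raw atom ratio.
Moles per 100 g: Mg: 12.71/24.305 = 0.5229, Cl: 37.08/35.453 = 1.0459, O: 50.2/15.999 = 3.1377
Raw ratio (divide by min = 0.5229): Mg: 1.0, Cl: 2.0, O: 6.0
Multiply by 1 to clear fractions: Mg: 1.0 ~= 1, Cl: 2.0 ~= 2, O: 6.0 ~= 6
Reduce by GCD to get the simplest whole-number ratio:

1:2:6


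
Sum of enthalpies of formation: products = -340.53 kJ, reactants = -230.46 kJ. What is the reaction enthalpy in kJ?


dH_rxn = sum(dH_f products) - sum(dH_f reactants)
dH_rxn = -340.53 - (-230.46)
dH_rxn = -110.07 kJ:

-110.07 kJ


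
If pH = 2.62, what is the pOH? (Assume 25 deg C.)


At 25 deg C, pH + pOH = 14.
pOH = 14 - pH = 14 - 2.62
pOH = 11.38:

11.38


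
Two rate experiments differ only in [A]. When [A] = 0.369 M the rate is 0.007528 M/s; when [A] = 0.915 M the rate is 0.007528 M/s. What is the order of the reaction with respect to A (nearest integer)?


Rate is proportional to [A]^n, so rate2/rate1 = ([A]2/[A]1)^n. Take logs to solve for n.
rate2/rate1 = 0.007528 / 0.007528 = 1.0
[A]2/[A]1 = 0.915 / 0.369 = 2.4797
n = ln(1.0) / ln(2.4797) = 0.0
Nearest integer order:

0


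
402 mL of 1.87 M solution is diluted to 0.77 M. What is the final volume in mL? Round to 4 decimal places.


Dilution: M1*V1 = M2*V2, solve for V2.
V2 = M1*V1 / M2
V2 = 1.87 * 402 / 0.77
V2 = 751.74 / 0.77
V2 = 976.28571429 mL, rounded to 4 dp:

976.2857 mL


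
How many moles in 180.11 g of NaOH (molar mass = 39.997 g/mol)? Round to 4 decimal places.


n = mass / M
n = 180.11 / 39.997
n = 4.50308773 mol, rounded to 4 dp:

4.5031 mol


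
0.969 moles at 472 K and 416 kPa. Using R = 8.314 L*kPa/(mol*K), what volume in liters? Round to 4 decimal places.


PV = nRT, solve for V = nRT / P.
nRT = 0.969 * 8.314 * 472 = 3802.5576
V = 3802.5576 / 416
V = 9.14076346 L, rounded to 4 dp:

9.1408 L


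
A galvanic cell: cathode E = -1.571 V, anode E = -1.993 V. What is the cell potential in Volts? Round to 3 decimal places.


Standard cell potential: E_cell = E_cathode - E_anode.
E_cell = -1.571 - (-1.993)
E_cell = 0.422 V, rounded to 3 dp:

0.422 V


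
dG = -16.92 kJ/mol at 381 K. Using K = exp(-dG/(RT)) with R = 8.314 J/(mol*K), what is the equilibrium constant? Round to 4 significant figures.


dG is in kJ/mol; multiply by 1000 to match R in J/(mol*K).
RT = 8.314 * 381 = 3167.634 J/mol
exponent = -dG*1000 / (RT) = -(-16.92*1000) / 3167.634 = 5.3415262
K = exp(5.3415262)
K = 208.83119, rounded to 4 significant figures:

208.8


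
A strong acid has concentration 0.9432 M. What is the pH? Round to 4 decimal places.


A strong acid dissociates completely, so [H+] equals the given concentration.
pH = -log10([H+]) = -log10(0.9432)
pH = 0.02539621, rounded to 4 dp:

0.0254


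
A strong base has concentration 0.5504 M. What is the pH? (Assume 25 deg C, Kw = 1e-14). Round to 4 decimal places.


A strong base dissociates completely, so [OH-] equals the given concentration.
pOH = -log10([OH-]) = -log10(0.5504) = 0.259322
pH = 14 - pOH = 14 - 0.259322
pH = 13.740678, rounded to 4 dp:

13.7407


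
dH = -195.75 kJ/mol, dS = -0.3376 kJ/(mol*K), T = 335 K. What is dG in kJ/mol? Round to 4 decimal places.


Gibbs: dG = dH - T*dS (consistent units, dS already in kJ/(mol*K)).
T*dS = 335 * -0.3376 = -113.096
dG = -195.75 - (-113.096)
dG = -82.654 kJ/mol, rounded to 4 dp:

-82.6540 kJ/mol


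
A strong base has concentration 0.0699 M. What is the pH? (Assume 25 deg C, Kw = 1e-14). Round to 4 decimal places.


A strong base dissociates completely, so [OH-] equals the given concentration.
pOH = -log10([OH-]) = -log10(0.0699) = 1.155523
pH = 14 - pOH = 14 - 1.155523
pH = 12.844477, rounded to 4 dp:

12.8445


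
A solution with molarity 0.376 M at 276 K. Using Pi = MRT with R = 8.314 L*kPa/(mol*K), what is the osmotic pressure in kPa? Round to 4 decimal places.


Osmotic pressure (van't Hoff): Pi = M*R*T.
RT = 8.314 * 276 = 2294.664
Pi = 0.376 * 2294.664
Pi = 862.793664 kPa, rounded to 4 dp:

862.7937 kPa


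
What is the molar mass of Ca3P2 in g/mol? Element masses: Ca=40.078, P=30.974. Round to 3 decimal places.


M = sum(count * atomic_mass) over atoms.
M = 3*40.078 + 2*30.974
M = 120.234 + 61.948
M = 182.182 g/mol, rounded to 3 dp:

182.182 g/mol


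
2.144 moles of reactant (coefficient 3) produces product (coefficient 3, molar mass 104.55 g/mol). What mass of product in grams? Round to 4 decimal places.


Use the coefficient ratio to convert reactant moles to product moles, then multiply by the product's molar mass.
moles_P = moles_R * (coeff_P / coeff_R) = 2.144 * (3/3) = 2.144
mass_P = moles_P * M_P = 2.144 * 104.55
mass_P = 224.1552 g, rounded to 4 dp:

224.1552 g


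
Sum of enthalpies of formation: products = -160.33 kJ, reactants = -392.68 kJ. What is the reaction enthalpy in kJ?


dH_rxn = sum(dH_f products) - sum(dH_f reactants)
dH_rxn = -160.33 - (-392.68)
dH_rxn = 232.35 kJ:

232.35 kJ


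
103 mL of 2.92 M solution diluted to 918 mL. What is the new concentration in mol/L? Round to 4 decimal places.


Dilution: M1*V1 = M2*V2, solve for M2.
M2 = M1*V1 / V2
M2 = 2.92 * 103 / 918
M2 = 300.76 / 918
M2 = 0.32762527 mol/L, rounded to 4 dp:

0.3276 mol/L


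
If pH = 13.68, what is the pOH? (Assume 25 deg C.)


At 25 deg C, pH + pOH = 14.
pOH = 14 - pH = 14 - 13.68
pOH = 0.32:

0.32


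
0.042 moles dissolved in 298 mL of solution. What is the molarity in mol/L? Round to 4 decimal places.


Convert volume to liters: V_L = V_mL / 1000.
V_L = 298 / 1000 = 0.298 L
M = n / V_L = 0.042 / 0.298
M = 0.1409396 mol/L, rounded to 4 dp:

0.1409 mol/L


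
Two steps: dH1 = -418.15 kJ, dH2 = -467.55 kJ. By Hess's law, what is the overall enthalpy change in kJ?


Hess's law: enthalpy is a state function, so add the step enthalpies.
dH_total = dH1 + dH2 = -418.15 + (-467.55)
dH_total = -885.7 kJ:

-885.70 kJ


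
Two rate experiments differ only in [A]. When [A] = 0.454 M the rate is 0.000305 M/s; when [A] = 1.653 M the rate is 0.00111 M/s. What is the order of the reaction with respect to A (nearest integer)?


Rate is proportional to [A]^n, so rate2/rate1 = ([A]2/[A]1)^n. Take logs to solve for n.
rate2/rate1 = 0.00111 / 0.000305 = 3.6393
[A]2/[A]1 = 1.653 / 0.454 = 3.641
n = ln(3.6393) / ln(3.641) = 1.0
Nearest integer order:

1


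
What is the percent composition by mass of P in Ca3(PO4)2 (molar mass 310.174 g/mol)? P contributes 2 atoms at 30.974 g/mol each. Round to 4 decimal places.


pct = 100 * (n_elem * M_elem) / M_total
mass_contribution = 2 * 30.974 = 61.948 g/mol
pct = 100 * 61.948 / 310.174
pct = 19.97201571 %, rounded to 4 dp:

19.9720 %


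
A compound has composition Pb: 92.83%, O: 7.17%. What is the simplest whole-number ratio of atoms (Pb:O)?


Assume 100 g of compound, divide each mass% by atomic mass to get moles, then normalize by the smallest to get a raw atom ratio.
Moles per 100 g: Pb: 92.83/207.2 = 0.448, O: 7.17/15.999 = 0.4482
Raw ratio (divide by min = 0.448): Pb: 1.0, O: 1.0
Multiply by 1 to clear fractions: Pb: 1.0 ~= 1, O: 1.0 ~= 1
Reduce by GCD to get the simplest whole-number ratio:

1:1


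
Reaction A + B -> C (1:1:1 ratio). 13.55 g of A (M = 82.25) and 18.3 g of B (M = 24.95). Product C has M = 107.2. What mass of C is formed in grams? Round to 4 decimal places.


Find moles of each reactant; the smaller value is the limiting reagent in a 1:1:1 reaction, so moles_C equals moles of the limiter.
n_A = mass_A / M_A = 13.55 / 82.25 = 0.164742 mol
n_B = mass_B / M_B = 18.3 / 24.95 = 0.733467 mol
Limiting reagent: A (smaller), n_limiting = 0.164742 mol
mass_C = n_limiting * M_C = 0.164742 * 107.2
mass_C = 17.6603424 g, rounded to 4 dp:

17.6603 g


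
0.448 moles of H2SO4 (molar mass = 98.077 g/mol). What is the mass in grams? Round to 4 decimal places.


mass = n * M
mass = 0.448 * 98.077
mass = 43.938496 g, rounded to 4 dp:

43.9385 g


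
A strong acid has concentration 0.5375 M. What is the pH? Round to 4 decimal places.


A strong acid dissociates completely, so [H+] equals the given concentration.
pH = -log10([H+]) = -log10(0.5375)
pH = 0.26962153, rounded to 4 dp:

0.2696
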